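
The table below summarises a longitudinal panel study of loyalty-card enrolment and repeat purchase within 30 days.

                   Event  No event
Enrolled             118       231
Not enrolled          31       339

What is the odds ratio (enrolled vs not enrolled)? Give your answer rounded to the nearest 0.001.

5.586

Cells: a = 118, b = 231, c = 31, d = 339.
OR = (a·d)/(b·c) = (118 × 339) / (231 × 31) = 40002 / 7161 = 5.58609
The odds of repeat purchase within 30 days are about 5.59 times as high in the enrolled group.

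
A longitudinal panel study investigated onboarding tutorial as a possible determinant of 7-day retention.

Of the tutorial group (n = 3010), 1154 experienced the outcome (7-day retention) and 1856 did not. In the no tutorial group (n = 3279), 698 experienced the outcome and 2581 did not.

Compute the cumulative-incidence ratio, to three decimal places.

1.801

From the description: a = 1154, b = 1856, c = 698, d = 2581.
Risk in exposed = 1154/3010 = 0.38339; risk in unexposed = 698/3279 = 0.21287.
RR = 0.38339 / 0.21287 = 1.80105
The risk among the exposed is 1.80 times that among the unexposed.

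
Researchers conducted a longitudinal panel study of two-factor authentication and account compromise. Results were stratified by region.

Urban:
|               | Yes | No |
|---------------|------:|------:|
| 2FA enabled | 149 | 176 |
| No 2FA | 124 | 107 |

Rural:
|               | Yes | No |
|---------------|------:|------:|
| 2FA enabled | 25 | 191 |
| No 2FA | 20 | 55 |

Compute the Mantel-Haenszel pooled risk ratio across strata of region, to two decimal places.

0.78

RR_MH = Σ(aᵢ·n₀ᵢ/nᵢ) / Σ(cᵢ·n₁ᵢ/nᵢ), with n₁ᵢ = aᵢ+bᵢ (exposed), n₀ᵢ = cᵢ+dᵢ (unexposed), nᵢ = n₁ᵢ+n₀ᵢ.
Stratum 1 (Urban): n₁ = 325, n₀ = 231, n = 556; a·n₀/n = 149·231/556 = 61.9047; c·n₁/n = 124·325/556 = 72.4820
Stratum 2 (Rural): n₁ = 216, n₀ = 75, n = 291; a·n₀/n = 25·75/291 = 6.4433; c·n₁/n = 20·216/291 = 14.8454
RR_MH = (61.9047 + 6.4433) / (72.4820 + 14.8454) = 68.3480 / 87.3274 = 0.78266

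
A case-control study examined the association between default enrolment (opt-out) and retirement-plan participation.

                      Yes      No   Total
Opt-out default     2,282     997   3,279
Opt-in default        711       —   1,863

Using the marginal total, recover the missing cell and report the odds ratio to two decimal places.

The missing cell is in the unexposed row: 1863 − 711 = 1152.
So a = 2282, b = 997, c = 711, d = 1152.
OR = (a·d)/(b·c) = (2282 × 1152) / (997 × 711) = 2628864 / 708867 = 3.70854

3.71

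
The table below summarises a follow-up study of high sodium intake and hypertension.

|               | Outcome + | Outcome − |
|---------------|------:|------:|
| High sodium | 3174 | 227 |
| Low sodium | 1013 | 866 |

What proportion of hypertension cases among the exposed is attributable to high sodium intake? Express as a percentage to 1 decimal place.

Cells: a = 3174, b = 227, c = 1013, d = 866.
Risk in exposed = 3174/3401 = 0.93325; risk in unexposed = 1013/1879 = 0.53912.
RR = 0.93325/0.53912 = 1.73108
AR% = (RR − 1)/RR × 100 = (1.73108 − 1)/1.73108 × 100 = 42.2327%

42.2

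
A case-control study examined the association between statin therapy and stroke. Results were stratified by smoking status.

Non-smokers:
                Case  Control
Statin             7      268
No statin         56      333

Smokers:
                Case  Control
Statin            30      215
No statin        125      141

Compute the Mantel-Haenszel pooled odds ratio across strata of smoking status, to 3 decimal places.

OR_MH = Σ(aᵢdᵢ/nᵢ) / Σ(bᵢcᵢ/nᵢ), where nᵢ is the stratum total.
Stratum 1 (Non-smokers): n = 664; a·d/n = 7·333/664 = 3.5105; b·c/n = 268·56/664 = 22.6024
Stratum 2 (Smokers): n = 511; a·d/n = 30·141/511 = 8.2779; b·c/n = 215·125/511 = 52.5930
OR_MH = (3.5105 + 8.2779) / (22.6024 + 52.5930) = 11.7884 / 75.1954 = 0.15677

0.157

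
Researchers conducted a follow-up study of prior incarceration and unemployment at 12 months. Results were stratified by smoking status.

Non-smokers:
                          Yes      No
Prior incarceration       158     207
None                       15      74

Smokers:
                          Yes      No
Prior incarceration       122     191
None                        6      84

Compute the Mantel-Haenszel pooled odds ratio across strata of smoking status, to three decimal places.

OR_MH = Σ(aᵢdᵢ/nᵢ) / Σ(bᵢcᵢ/nᵢ), where nᵢ is the stratum total.
Stratum 1 (Non-smokers): n = 454; a·d/n = 158·74/454 = 25.7533; b·c/n = 207·15/454 = 6.8392
Stratum 2 (Smokers): n = 403; a·d/n = 122·84/403 = 25.4293; b·c/n = 191·6/403 = 2.8437
OR_MH = (25.7533 + 25.4293) / (6.8392 + 2.8437) = 51.1826 / 9.6829 = 5.28588

5.286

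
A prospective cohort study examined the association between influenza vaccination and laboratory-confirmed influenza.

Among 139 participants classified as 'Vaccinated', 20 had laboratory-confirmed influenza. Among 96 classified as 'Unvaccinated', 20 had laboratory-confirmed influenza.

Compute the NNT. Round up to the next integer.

16

Risk in treated group = 20/139 = 0.14388; risk in control = 20/96 = 0.20833.
Absolute risk reduction = 0.20833 − 0.14388 = 0.06445
NNT = 1 / ARR = 1 / 0.06445 = 15.516 → round up → 16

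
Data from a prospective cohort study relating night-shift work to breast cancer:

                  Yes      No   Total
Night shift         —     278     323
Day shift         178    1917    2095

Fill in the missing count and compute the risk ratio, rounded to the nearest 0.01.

1.64

The missing cell is in the exposed row: 323 − 278 = 45.
So a = 45, b = 278, c = 178, d = 1917.
RR = [a/(a+b)] / [c/(c+d)] = (45/323) / (178/2095) = 0.13932/0.08496 = 1.63974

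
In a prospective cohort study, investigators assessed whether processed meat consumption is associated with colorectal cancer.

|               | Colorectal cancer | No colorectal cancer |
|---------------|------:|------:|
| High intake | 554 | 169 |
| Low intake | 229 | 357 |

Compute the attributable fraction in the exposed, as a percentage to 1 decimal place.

Cells: a = 554, b = 169, c = 229, d = 357.
Risk in exposed = 554/723 = 0.76625; risk in unexposed = 229/586 = 0.39078.
RR = 0.76625/0.39078 = 1.96080
AR% = (RR − 1)/RR × 100 = (1.96080 − 1)/1.96080 × 100 = 49.0004%

49.0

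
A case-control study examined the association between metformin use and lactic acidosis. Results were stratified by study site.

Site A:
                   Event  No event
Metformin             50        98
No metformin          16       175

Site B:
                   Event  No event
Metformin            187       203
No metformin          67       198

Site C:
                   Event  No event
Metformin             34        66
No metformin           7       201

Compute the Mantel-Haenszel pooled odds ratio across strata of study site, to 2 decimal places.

3.89

OR_MH = Σ(aᵢdᵢ/nᵢ) / Σ(bᵢcᵢ/nᵢ), where nᵢ is the stratum total.
Stratum 1 (Site A): n = 339; a·d/n = 50·175/339 = 25.8112; b·c/n = 98·16/339 = 4.6254
Stratum 2 (Site B): n = 655; a·d/n = 187·198/655 = 56.5282; b·c/n = 203·67/655 = 20.7649
Stratum 3 (Site C): n = 308; a·d/n = 34·201/308 = 22.1883; b·c/n = 66·7/308 = 1.5000
OR_MH = (25.8112 + 56.5282 + 22.1883) / (4.6254 + 20.7649 + 1.5000) = 104.5278 / 26.8903 = 3.88720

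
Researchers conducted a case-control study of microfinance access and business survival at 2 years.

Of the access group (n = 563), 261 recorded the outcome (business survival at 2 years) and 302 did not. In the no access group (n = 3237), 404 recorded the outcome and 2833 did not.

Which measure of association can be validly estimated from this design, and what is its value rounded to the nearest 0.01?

6.06

From the description: a = 261, b = 302, c = 404, d = 2833.
This is a case-control study: participants were sampled on outcome status, so risks in the source population cannot be estimated directly — relative risk is not valid here. The odds ratio is the appropriate measure.
OR = (a·d)/(b·c) = (261 × 2833) / (302 × 404) = 739413 / 122008 = 6.06036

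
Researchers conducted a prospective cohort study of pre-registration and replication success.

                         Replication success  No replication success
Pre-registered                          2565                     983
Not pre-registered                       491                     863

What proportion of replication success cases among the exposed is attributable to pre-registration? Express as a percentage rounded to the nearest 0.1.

49.8

Cells: a = 2565, b = 983, c = 491, d = 863.
Risk in exposed = 2565/3548 = 0.72294; risk in unexposed = 491/1354 = 0.36263.
RR = 0.72294/0.36263 = 1.99361
AR% = (RR − 1)/RR × 100 = (1.99361 − 1)/1.99361 × 100 = 49.8398%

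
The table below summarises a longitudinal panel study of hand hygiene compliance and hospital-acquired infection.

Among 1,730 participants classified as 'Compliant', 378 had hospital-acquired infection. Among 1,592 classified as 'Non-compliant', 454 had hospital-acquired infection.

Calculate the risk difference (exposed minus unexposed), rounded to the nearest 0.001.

From the description: a = 378, b = 1352, c = 454, d = 1138.
Risk in exposed = 378/1730 = 0.218497; risk in unexposed = 454/1592 = 0.285176.
Risk difference = 0.218497 − 0.285176 = -0.066679

-0.067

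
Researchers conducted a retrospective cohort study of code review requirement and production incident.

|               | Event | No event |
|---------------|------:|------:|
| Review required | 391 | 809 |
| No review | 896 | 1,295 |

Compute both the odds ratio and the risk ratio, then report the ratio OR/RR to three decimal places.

Cells: a = 391, b = 809, c = 896, d = 1295.
OR = (391·1295)/(809·896) = 506345/724864 = 0.69854
Risk in exposed = 391/1200 = 0.32583; risk in unexposed = 896/2191 = 0.40895; RR = 0.79676
OR/RR = 0.69854 / 0.79676 = 0.87672
The outcome is not rare, so the OR lies further from 1 than the RR.

0.877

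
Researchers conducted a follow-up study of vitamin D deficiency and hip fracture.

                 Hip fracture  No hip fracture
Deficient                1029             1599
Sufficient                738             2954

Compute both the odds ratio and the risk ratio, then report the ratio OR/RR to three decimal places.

1.315

Cells: a = 1029, b = 1599, c = 738, d = 2954.
OR = (1029·2954)/(1599·738) = 3039666/1180062 = 2.57585
Risk in exposed = 1029/2628 = 0.39155; risk in unexposed = 738/3692 = 0.19989; RR = 1.95882
OR/RR = 2.57585 / 1.95882 = 1.31500
The outcome is not rare, so the OR lies further from 1 than the RR.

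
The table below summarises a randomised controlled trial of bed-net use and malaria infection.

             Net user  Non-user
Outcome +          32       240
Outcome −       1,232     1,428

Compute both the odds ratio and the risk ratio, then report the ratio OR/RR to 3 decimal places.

Reading the table with exposure as columns: a = 32 (Net user, case), b = 1232 (Net user, non-case), c = 240 (Non-user, case), d = 1428.
OR = (32·1428)/(1232·240) = 45696/295680 = 0.15455
Risk in exposed = 32/1264 = 0.02532; risk in unexposed = 240/1668 = 0.14388; RR = 0.17595
OR/RR = 0.15455 / 0.17595 = 0.87835
The outcome is not rare, so the OR lies further from 1 than the RR.

0.878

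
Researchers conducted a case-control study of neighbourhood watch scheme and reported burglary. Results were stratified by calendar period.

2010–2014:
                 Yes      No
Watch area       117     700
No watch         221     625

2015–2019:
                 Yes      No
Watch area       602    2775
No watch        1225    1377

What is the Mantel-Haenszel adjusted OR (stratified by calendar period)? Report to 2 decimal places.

OR_MH = Σ(aᵢdᵢ/nᵢ) / Σ(bᵢcᵢ/nᵢ), where nᵢ is the stratum total.
Stratum 1 (2010–2014): n = 1663; a·d/n = 117·625/1663 = 43.9717; b·c/n = 700·221/1663 = 93.0247
Stratum 2 (2015–2019): n = 5979; a·d/n = 602·1377/5979 = 138.6443; b·c/n = 2775·1225/5979 = 568.5524
OR_MH = (43.9717 + 138.6443) / (93.0247 + 568.5524) = 182.6160 / 661.5771 = 0.27603

0.28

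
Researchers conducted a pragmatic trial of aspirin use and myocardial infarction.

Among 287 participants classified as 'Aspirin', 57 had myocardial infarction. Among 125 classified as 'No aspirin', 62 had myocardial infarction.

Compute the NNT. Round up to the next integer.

Risk in treated group = 57/287 = 0.19861; risk in control = 62/125 = 0.49600.
Absolute risk reduction = 0.49600 − 0.19861 = 0.29739
NNT = 1 / ARR = 1 / 0.29739 = 3.363 → round up → 4

4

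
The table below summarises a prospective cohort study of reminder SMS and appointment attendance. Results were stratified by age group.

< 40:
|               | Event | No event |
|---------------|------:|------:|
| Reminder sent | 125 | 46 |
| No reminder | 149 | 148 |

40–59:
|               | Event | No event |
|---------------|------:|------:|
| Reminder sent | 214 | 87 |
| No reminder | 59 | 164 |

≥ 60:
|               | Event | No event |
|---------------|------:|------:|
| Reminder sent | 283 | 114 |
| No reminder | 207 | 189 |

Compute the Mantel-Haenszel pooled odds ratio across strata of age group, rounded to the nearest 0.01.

3.21

OR_MH = Σ(aᵢdᵢ/nᵢ) / Σ(bᵢcᵢ/nᵢ), where nᵢ is the stratum total.
Stratum 1 (< 40): n = 468; a·d/n = 125·148/468 = 39.5299; b·c/n = 46·149/468 = 14.6453
Stratum 2 (40–59): n = 524; a·d/n = 214·164/524 = 66.9771; b·c/n = 87·59/524 = 9.7958
Stratum 3 (≥ 60): n = 793; a·d/n = 283·189/793 = 67.4489; b·c/n = 114·207/793 = 29.7579
OR_MH = (39.5299 + 66.9771 + 67.4489) / (14.6453 + 9.7958 + 29.7579) = 173.9559 / 54.1990 = 3.20958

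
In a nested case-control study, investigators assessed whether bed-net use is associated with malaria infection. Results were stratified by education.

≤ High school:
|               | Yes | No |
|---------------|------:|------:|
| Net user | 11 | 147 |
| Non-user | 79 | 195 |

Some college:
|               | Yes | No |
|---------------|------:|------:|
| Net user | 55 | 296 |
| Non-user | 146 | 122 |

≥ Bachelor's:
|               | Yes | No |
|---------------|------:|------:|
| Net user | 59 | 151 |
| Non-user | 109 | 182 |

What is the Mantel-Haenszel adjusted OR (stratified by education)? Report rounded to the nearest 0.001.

0.287

OR_MH = Σ(aᵢdᵢ/nᵢ) / Σ(bᵢcᵢ/nᵢ), where nᵢ is the stratum total.
Stratum 1 (≤ High school): n = 432; a·d/n = 11·195/432 = 4.9653; b·c/n = 147·79/432 = 26.8819
Stratum 2 (Some college): n = 619; a·d/n = 55·122/619 = 10.8401; b·c/n = 296·146/619 = 69.8158
Stratum 3 (≥ Bachelor's): n = 501; a·d/n = 59·182/501 = 21.4331; b·c/n = 151·109/501 = 32.8523
OR_MH = (4.9653 + 10.8401 + 21.4331) / (26.8819 + 69.8158 + 32.8523) = 37.2385 / 129.5501 = 0.28744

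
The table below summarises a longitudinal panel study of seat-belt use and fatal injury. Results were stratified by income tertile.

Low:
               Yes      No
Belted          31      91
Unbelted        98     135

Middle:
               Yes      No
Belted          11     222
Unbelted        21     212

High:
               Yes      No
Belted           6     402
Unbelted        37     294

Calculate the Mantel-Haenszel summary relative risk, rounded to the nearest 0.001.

0.442

RR_MH = Σ(aᵢ·n₀ᵢ/nᵢ) / Σ(cᵢ·n₁ᵢ/nᵢ), with n₁ᵢ = aᵢ+bᵢ (exposed), n₀ᵢ = cᵢ+dᵢ (unexposed), nᵢ = n₁ᵢ+n₀ᵢ.
Stratum 1 (Low): n₁ = 122, n₀ = 233, n = 355; a·n₀/n = 31·233/355 = 20.3465; c·n₁/n = 98·122/355 = 33.6789
Stratum 2 (Middle): n₁ = 233, n₀ = 233, n = 466; a·n₀/n = 11·233/466 = 5.5000; c·n₁/n = 21·233/466 = 10.5000
Stratum 3 (High): n₁ = 408, n₀ = 331, n = 739; a·n₀/n = 6·331/739 = 2.6874; c·n₁/n = 37·408/739 = 20.4276
RR_MH = (20.3465 + 5.5000 + 2.6874) / (33.6789 + 10.5000 + 20.4276) = 28.5339 / 64.6065 = 0.44166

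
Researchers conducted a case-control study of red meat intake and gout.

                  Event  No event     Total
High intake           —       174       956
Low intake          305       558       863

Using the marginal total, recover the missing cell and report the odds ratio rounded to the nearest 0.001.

8.222

The missing cell is in the exposed row: 956 − 174 = 782.
So a = 782, b = 174, c = 305, d = 558.
OR = (a·d)/(b·c) = (782 × 558) / (174 × 305) = 436356 / 53070 = 8.22227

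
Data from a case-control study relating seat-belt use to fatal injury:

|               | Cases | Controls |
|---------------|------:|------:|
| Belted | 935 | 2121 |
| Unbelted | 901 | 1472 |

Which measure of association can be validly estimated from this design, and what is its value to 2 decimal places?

Cells: a = 935, b = 2121, c = 901, d = 1472.
This is a case-control study: participants were sampled on outcome status, so risks in the source population cannot be estimated directly — relative risk is not valid here. The odds ratio is the appropriate measure.
OR = (a·d)/(b·c) = (935 × 1472) / (2121 × 901) = 1376320 / 1911021 = 0.72020

0.72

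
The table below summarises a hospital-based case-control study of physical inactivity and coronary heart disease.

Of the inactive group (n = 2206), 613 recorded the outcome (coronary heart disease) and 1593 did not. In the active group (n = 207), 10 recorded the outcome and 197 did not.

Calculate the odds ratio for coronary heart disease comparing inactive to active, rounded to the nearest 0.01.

7.58

From the description: a = 613, b = 1593, c = 10, d = 197.
OR = (a·d)/(b·c) = (613 × 197) / (1593 × 10) = 120761 / 15930 = 7.58073
The odds of coronary heart disease are about 7.58 times as high in the inactive group.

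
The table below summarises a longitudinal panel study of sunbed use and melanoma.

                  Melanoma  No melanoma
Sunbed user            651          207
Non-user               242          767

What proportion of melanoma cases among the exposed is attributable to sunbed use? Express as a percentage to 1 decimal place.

68.4

Cells: a = 651, b = 207, c = 242, d = 767.
Risk in exposed = 651/858 = 0.75874; risk in unexposed = 242/1009 = 0.23984.
RR = 0.75874/0.23984 = 3.16351
AR% = (RR − 1)/RR × 100 = (3.16351 − 1)/3.16351 × 100 = 68.3896%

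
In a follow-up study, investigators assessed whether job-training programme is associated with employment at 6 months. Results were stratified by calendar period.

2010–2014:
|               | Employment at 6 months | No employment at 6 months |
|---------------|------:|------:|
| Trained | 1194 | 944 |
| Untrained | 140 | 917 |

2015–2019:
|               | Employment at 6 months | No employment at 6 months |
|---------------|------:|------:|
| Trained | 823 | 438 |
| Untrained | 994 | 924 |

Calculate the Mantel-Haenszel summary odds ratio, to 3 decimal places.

3.263

OR_MH = Σ(aᵢdᵢ/nᵢ) / Σ(bᵢcᵢ/nᵢ), where nᵢ is the stratum total.
Stratum 1 (2010–2014): n = 3195; a·d/n = 1194·917/3195 = 342.6911; b·c/n = 944·140/3195 = 41.3646
Stratum 2 (2015–2019): n = 3179; a·d/n = 823·924/3179 = 239.2111; b·c/n = 438·994/3179 = 136.9525
OR_MH = (342.6911 + 239.2111) / (41.3646 + 136.9525) = 581.9022 / 178.3171 = 3.26330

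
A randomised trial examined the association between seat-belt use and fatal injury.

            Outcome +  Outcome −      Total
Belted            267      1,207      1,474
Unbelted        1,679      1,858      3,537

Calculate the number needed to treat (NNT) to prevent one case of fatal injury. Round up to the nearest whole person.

Risk in treated group = 267/1474 = 0.18114; risk in control = 1679/3537 = 0.47470.
Absolute risk reduction = 0.47470 − 0.18114 = 0.29356
NNT = 1 / ARR = 1 / 0.29356 = 3.407 → round up → 4

4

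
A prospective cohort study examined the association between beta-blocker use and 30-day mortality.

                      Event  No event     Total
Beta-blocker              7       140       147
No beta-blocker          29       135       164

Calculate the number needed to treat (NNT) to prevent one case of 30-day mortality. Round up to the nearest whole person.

Risk in treated group = 7/147 = 0.04762; risk in control = 29/164 = 0.17683.
Absolute risk reduction = 0.17683 − 0.04762 = 0.12921
NNT = 1 / ARR = 1 / 0.12921 = 7.739 → round up → 8

8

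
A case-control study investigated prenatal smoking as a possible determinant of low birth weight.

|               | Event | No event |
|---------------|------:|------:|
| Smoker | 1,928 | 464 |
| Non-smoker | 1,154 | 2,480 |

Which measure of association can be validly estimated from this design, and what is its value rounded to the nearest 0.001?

Cells: a = 1928, b = 464, c = 1154, d = 2480.
This is a case-control study: participants were sampled on outcome status, so risks in the source population cannot be estimated directly — relative risk is not valid here. The odds ratio is the appropriate measure.
OR = (a·d)/(b·c) = (1928 × 2480) / (464 × 1154) = 4781440 / 535456 = 8.92966

8.930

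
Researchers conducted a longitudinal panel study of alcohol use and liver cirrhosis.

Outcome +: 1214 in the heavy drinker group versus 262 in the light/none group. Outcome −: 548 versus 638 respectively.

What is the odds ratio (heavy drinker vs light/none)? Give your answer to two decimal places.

5.39

From the description: a = 1214, b = 548, c = 262, d = 638.
OR = (a·d)/(b·c) = (1214 × 638) / (548 × 262) = 774532 / 143576 = 5.39458
The odds of liver cirrhosis are about 5.39 times as high in the heavy drinker group.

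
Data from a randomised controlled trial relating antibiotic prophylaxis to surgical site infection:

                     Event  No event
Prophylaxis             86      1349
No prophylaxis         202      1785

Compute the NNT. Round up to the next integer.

24

Risk in treated group = 86/1435 = 0.05993; risk in control = 202/1987 = 0.10166.
Absolute risk reduction = 0.10166 − 0.05993 = 0.04173
NNT = 1 / ARR = 1 / 0.04173 = 23.963 → round up → 24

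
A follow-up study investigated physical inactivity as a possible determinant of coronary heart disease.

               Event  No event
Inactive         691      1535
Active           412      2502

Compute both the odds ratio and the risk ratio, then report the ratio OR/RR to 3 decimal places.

Cells: a = 691, b = 1535, c = 412, d = 2502.
OR = (691·2502)/(1535·412) = 1728882/632420 = 2.73376
Risk in exposed = 691/2226 = 0.31042; risk in unexposed = 412/2914 = 0.14139; RR = 2.19556
OR/RR = 2.73376 / 2.19556 = 1.24513
The outcome is not rare, so the OR lies further from 1 than the RR.

1.245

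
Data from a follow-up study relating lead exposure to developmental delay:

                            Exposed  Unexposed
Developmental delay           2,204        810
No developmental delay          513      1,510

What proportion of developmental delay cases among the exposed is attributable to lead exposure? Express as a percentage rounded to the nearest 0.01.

56.96

Reading the table with exposure as columns: a = 2204 (Exposed, case), b = 513 (Exposed, non-case), c = 810 (Unexposed, case), d = 1510.
Risk in exposed = 2204/2717 = 0.81119; risk in unexposed = 810/2320 = 0.34914.
RR = 0.81119/0.34914 = 2.32340
AR% = (RR − 1)/RR × 100 = (2.32340 − 1)/2.32340 × 100 = 56.9597%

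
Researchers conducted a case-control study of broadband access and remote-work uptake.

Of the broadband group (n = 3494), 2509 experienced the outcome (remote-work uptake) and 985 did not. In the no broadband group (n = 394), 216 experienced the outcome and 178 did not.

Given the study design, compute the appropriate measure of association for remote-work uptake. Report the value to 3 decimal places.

2.099

From the description: a = 2509, b = 985, c = 216, d = 178.
This is a case-control study: participants were sampled on outcome status, so risks in the source population cannot be estimated directly — relative risk is not valid here. The odds ratio is the appropriate measure.
OR = (a·d)/(b·c) = (2509 × 178) / (985 × 216) = 446602 / 212760 = 2.09909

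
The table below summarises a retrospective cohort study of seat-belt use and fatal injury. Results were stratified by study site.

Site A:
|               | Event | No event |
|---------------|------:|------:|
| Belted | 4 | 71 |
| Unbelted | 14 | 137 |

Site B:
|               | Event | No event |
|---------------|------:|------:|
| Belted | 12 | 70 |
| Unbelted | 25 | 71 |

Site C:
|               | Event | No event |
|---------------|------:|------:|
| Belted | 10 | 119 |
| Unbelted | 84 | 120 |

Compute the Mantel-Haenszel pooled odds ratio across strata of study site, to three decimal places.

0.244

OR_MH = Σ(aᵢdᵢ/nᵢ) / Σ(bᵢcᵢ/nᵢ), where nᵢ is the stratum total.
Stratum 1 (Site A): n = 226; a·d/n = 4·137/226 = 2.4248; b·c/n = 71·14/226 = 4.3982
Stratum 2 (Site B): n = 178; a·d/n = 12·71/178 = 4.7865; b·c/n = 70·25/178 = 9.8315
Stratum 3 (Site C): n = 333; a·d/n = 10·120/333 = 3.6036; b·c/n = 119·84/333 = 30.0180
OR_MH = (2.4248 + 4.7865 + 3.6036) / (4.3982 + 9.8315 + 30.0180) = 10.8149 / 44.2477 = 0.24442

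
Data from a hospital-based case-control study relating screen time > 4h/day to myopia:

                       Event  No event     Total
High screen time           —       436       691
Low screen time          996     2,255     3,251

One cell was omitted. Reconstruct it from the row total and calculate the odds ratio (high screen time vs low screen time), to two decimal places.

1.32

The missing cell is in the exposed row: 691 − 436 = 255.
So a = 255, b = 436, c = 996, d = 2255.
OR = (a·d)/(b·c) = (255 × 2255) / (436 × 996) = 575025 / 434256 = 1.32416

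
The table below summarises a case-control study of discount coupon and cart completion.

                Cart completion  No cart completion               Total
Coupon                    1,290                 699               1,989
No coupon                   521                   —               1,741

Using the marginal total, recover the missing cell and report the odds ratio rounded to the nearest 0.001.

4.322

The missing cell is in the unexposed row: 1741 − 521 = 1220.
So a = 1290, b = 699, c = 521, d = 1220.
OR = (a·d)/(b·c) = (1290 × 1220) / (699 × 521) = 1573800 / 364179 = 4.32150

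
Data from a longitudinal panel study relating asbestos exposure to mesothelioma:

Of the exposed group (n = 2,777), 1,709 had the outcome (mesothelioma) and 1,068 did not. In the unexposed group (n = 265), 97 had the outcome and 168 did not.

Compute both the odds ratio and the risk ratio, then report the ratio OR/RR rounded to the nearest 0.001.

From the description: a = 1709, b = 1068, c = 97, d = 168.
OR = (1709·168)/(1068·97) = 287112/103596 = 2.77146
Risk in exposed = 1709/2777 = 0.61541; risk in unexposed = 97/265 = 0.36604; RR = 1.68128
OR/RR = 2.77146 / 1.68128 = 1.64842
The outcome is not rare, so the OR lies further from 1 than the RR.

1.648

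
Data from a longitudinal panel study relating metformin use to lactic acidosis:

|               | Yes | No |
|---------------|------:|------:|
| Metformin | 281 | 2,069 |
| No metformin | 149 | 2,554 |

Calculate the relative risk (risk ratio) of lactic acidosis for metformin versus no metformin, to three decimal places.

2.169

Cells: a = 281, b = 2069, c = 149, d = 2554.
Risk in exposed = 281/2350 = 0.11957; risk in unexposed = 149/2703 = 0.05512.
RR = 0.11957 / 0.05512 = 2.16919
The risk among the exposed is 2.17 times that among the unexposed.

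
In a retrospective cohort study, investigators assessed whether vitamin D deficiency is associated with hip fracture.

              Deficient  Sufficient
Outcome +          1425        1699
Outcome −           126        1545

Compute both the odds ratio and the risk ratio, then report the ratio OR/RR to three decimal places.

5.863

Reading the table with exposure as columns: a = 1425 (Deficient, case), b = 126 (Deficient, non-case), c = 1699 (Sufficient, case), d = 1545.
OR = (1425·1545)/(126·1699) = 2201625/214074 = 10.28441
Risk in exposed = 1425/1551 = 0.91876; risk in unexposed = 1699/3244 = 0.52374; RR = 1.75425
OR/RR = 10.28441 / 1.75425 = 5.86258
The outcome is not rare, so the OR lies further from 1 than the RR.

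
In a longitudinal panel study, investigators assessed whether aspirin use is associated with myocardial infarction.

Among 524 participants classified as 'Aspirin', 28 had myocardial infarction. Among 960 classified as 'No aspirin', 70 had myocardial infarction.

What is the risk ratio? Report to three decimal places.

0.733

From the description: a = 28, b = 496, c = 70, d = 890.
Risk in exposed = 28/524 = 0.05344; risk in unexposed = 70/960 = 0.07292.
RR = 0.05344 / 0.07292 = 0.73282
The risk is 27% lower among the exposed than among the unexposed.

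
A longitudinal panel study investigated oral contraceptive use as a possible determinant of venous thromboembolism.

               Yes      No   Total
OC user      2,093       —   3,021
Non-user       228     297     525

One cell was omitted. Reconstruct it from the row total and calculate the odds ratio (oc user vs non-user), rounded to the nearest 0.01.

The missing cell is in the exposed row: 3021 − 2093 = 928.
So a = 2093, b = 928, c = 228, d = 297.
OR = (a·d)/(b·c) = (2093 × 297) / (928 × 228) = 621621 / 211584 = 2.93794

2.94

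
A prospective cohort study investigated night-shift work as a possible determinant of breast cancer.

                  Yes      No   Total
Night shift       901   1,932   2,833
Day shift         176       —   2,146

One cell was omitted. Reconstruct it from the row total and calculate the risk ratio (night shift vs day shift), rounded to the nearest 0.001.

3.878

The missing cell is in the unexposed row: 2146 − 176 = 1970.
So a = 901, b = 1932, c = 176, d = 1970.
RR = [a/(a+b)] / [c/(c+d)] = (901/2833) / (176/2146) = 0.31804/0.08201 = 3.87789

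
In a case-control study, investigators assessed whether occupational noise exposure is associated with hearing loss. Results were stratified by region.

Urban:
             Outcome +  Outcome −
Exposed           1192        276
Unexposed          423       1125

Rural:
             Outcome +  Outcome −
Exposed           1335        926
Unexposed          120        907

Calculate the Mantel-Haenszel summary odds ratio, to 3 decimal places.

11.211

OR_MH = Σ(aᵢdᵢ/nᵢ) / Σ(bᵢcᵢ/nᵢ), where nᵢ is the stratum total.
Stratum 1 (Urban): n = 3016; a·d/n = 1192·1125/3016 = 444.6286; b·c/n = 276·423/3016 = 38.7095
Stratum 2 (Rural): n = 3288; a·d/n = 1335·907/3288 = 368.2619; b·c/n = 926·120/3288 = 33.7956
OR_MH = (444.6286 + 368.2619) / (38.7095 + 33.7956) = 812.8905 / 72.5052 = 11.21148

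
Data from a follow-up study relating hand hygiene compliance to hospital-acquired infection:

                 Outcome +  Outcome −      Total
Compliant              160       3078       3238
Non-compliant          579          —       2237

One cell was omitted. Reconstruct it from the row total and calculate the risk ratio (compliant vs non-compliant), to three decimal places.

The missing cell is in the unexposed row: 2237 − 579 = 1658.
So a = 160, b = 3078, c = 579, d = 1658.
RR = [a/(a+b)] / [c/(c+d)] = (160/3238) / (579/2237) = 0.04941/0.25883 = 0.19091

0.191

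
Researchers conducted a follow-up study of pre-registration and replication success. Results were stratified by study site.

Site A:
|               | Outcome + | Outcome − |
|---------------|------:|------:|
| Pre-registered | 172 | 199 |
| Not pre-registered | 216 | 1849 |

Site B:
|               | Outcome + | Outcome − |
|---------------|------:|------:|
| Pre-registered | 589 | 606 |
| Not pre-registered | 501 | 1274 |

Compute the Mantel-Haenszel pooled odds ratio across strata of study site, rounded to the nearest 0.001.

OR_MH = Σ(aᵢdᵢ/nᵢ) / Σ(bᵢcᵢ/nᵢ), where nᵢ is the stratum total.
Stratum 1 (Site A): n = 2436; a·d/n = 172·1849/2436 = 130.5534; b·c/n = 199·216/2436 = 17.6453
Stratum 2 (Site B): n = 2970; a·d/n = 589·1274/2970 = 252.6552; b·c/n = 606·501/2970 = 102.2242
OR_MH = (130.5534 + 252.6552) / (17.6453 + 102.2242) = 383.2086 / 119.8696 = 3.19688

3.197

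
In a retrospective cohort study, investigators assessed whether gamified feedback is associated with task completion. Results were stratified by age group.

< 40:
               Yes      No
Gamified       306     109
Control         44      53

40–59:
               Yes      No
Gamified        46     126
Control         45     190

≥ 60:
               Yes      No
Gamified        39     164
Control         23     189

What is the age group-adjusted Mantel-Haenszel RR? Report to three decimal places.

1.584

RR_MH = Σ(aᵢ·n₀ᵢ/nᵢ) / Σ(cᵢ·n₁ᵢ/nᵢ), with n₁ᵢ = aᵢ+bᵢ (exposed), n₀ᵢ = cᵢ+dᵢ (unexposed), nᵢ = n₁ᵢ+n₀ᵢ.
Stratum 1 (< 40): n₁ = 415, n₀ = 97, n = 512; a·n₀/n = 306·97/512 = 57.9727; c·n₁/n = 44·415/512 = 35.6641
Stratum 2 (40–59): n₁ = 172, n₀ = 235, n = 407; a·n₀/n = 46·235/407 = 26.5602; c·n₁/n = 45·172/407 = 19.0172
Stratum 3 (≥ 60): n₁ = 203, n₀ = 212, n = 415; a·n₀/n = 39·212/415 = 19.9229; c·n₁/n = 23·203/415 = 11.2506
RR_MH = (57.9727 + 26.5602 + 19.9229) / (35.6641 + 19.0172 + 11.2506) = 104.4557 / 65.9319 = 1.58430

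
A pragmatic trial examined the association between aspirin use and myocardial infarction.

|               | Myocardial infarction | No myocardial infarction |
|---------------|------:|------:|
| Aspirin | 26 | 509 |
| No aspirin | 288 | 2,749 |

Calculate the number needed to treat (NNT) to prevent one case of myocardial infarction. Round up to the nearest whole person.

Risk in treated group = 26/535 = 0.04860; risk in control = 288/3037 = 0.09483.
Absolute risk reduction = 0.09483 − 0.04860 = 0.04623
NNT = 1 / ARR = 1 / 0.04623 = 21.630 → round up → 22

22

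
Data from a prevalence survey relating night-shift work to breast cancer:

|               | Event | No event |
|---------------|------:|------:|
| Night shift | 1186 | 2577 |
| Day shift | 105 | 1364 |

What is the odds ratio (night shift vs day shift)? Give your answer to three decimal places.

5.979

Cells: a = 1186, b = 2577, c = 105, d = 1364.
OR = (a·d)/(b·c) = (1186 × 1364) / (2577 × 105) = 1617704 / 270585 = 5.97854
The odds of breast cancer are about 5.98 times as high in the night shift group.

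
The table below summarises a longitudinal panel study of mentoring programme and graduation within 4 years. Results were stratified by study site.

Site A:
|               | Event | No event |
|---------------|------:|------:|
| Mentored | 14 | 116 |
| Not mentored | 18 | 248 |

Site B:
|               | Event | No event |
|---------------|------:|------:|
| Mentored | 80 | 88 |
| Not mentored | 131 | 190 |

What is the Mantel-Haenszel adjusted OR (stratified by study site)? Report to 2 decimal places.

OR_MH = Σ(aᵢdᵢ/nᵢ) / Σ(bᵢcᵢ/nᵢ), where nᵢ is the stratum total.
Stratum 1 (Site A): n = 396; a·d/n = 14·248/396 = 8.7677; b·c/n = 116·18/396 = 5.2727
Stratum 2 (Site B): n = 489; a·d/n = 80·190/489 = 31.0838; b·c/n = 88·131/489 = 23.5746
OR_MH = (8.7677 + 31.0838) / (5.2727 + 23.5746) = 39.8515 / 28.8474 = 1.38146

1.38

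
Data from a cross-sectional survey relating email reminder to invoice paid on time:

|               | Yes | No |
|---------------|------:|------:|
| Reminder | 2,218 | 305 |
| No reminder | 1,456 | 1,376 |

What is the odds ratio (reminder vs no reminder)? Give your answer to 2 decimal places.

Cells: a = 2218, b = 305, c = 1456, d = 1376.
OR = (a·d)/(b·c) = (2218 × 1376) / (305 × 1456) = 3051968 / 444080 = 6.87256
The odds of invoice paid on time are about 6.87 times as high in the reminder group.

6.87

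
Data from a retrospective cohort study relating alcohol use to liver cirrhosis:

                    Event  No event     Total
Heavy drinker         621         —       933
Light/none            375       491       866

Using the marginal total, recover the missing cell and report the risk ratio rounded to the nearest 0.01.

The missing cell is in the exposed row: 933 − 621 = 312.
So a = 621, b = 312, c = 375, d = 491.
RR = [a/(a+b)] / [c/(c+d)] = (621/933) / (375/866) = 0.66559/0.43303 = 1.53708

1.54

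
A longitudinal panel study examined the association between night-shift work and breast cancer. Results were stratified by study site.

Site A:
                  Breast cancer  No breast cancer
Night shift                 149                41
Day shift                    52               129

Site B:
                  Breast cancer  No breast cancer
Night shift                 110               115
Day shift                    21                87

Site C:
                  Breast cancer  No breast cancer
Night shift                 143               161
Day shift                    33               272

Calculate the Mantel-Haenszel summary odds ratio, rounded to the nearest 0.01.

6.65

OR_MH = Σ(aᵢdᵢ/nᵢ) / Σ(bᵢcᵢ/nᵢ), where nᵢ is the stratum total.
Stratum 1 (Site A): n = 371; a·d/n = 149·129/371 = 51.8086; b·c/n = 41·52/371 = 5.7466
Stratum 2 (Site B): n = 333; a·d/n = 110·87/333 = 28.7387; b·c/n = 115·21/333 = 7.2523
Stratum 3 (Site C): n = 609; a·d/n = 143·272/609 = 63.8686; b·c/n = 161·33/609 = 8.7241
OR_MH = (51.8086 + 28.7387 + 63.8686) / (5.7466 + 7.2523 + 8.7241) = 144.4160 / 21.7230 = 6.64806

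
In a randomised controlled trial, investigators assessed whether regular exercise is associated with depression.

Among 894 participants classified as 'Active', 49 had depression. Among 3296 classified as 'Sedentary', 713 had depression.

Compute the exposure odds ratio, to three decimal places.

From the description: a = 49, b = 845, c = 713, d = 2583.
OR = (a·d)/(b·c) = (49 × 2583) / (845 × 713) = 126567 / 602485 = 0.21007
Exposure is associated with lower odds of depression (OR = 0.21 < 1).

0.210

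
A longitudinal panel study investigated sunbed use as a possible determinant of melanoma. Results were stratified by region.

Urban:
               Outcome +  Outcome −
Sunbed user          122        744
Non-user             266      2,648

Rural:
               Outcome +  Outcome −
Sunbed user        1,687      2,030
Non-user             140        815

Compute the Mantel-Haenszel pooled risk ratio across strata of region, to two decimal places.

2.55

RR_MH = Σ(aᵢ·n₀ᵢ/nᵢ) / Σ(cᵢ·n₁ᵢ/nᵢ), with n₁ᵢ = aᵢ+bᵢ (exposed), n₀ᵢ = cᵢ+dᵢ (unexposed), nᵢ = n₁ᵢ+n₀ᵢ.
Stratum 1 (Urban): n₁ = 866, n₀ = 2914, n = 3780; a·n₀/n = 122·2914/3780 = 94.0497; c·n₁/n = 266·866/3780 = 60.9407
Stratum 2 (Rural): n₁ = 3717, n₀ = 955, n = 4672; a·n₀/n = 1687·955/4672 = 344.8384; c·n₁/n = 140·3717/4672 = 111.3827
RR_MH = (94.0497 + 344.8384) / (60.9407 + 111.3827) = 438.8881 / 172.3234 = 2.54689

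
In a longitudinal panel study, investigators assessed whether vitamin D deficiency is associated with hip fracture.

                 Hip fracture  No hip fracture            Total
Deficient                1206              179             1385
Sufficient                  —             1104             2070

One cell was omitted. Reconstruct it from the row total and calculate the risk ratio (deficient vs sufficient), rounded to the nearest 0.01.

1.87

The missing cell is in the unexposed row: 2070 − 1104 = 966.
So a = 1206, b = 179, c = 966, d = 1104.
RR = [a/(a+b)] / [c/(c+d)] = (1206/1385) / (966/2070) = 0.87076/0.46667 = 1.86591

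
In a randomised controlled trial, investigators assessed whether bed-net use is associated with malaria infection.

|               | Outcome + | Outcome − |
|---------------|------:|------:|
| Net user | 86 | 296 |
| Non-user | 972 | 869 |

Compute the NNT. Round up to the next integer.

Risk in treated group = 86/382 = 0.22513; risk in control = 972/1841 = 0.52797.
Absolute risk reduction = 0.52797 − 0.22513 = 0.30284
NNT = 1 / ARR = 1 / 0.30284 = 3.302 → round up → 4

4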